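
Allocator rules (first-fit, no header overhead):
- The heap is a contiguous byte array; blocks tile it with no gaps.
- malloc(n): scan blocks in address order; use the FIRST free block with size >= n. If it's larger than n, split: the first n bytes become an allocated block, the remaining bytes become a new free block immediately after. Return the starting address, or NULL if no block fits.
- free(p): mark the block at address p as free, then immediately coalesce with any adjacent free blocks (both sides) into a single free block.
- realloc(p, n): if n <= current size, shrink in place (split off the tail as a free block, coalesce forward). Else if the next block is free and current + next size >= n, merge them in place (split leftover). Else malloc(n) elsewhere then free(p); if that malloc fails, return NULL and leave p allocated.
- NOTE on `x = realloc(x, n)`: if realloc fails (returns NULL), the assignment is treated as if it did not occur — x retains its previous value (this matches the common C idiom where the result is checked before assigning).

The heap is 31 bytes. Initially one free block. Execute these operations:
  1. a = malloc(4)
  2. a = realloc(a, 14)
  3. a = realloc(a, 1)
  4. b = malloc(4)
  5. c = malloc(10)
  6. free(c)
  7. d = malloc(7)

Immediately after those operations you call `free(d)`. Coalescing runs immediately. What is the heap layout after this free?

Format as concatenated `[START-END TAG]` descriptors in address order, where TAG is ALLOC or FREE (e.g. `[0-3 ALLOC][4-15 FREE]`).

Answer: [0-0 ALLOC][1-4 ALLOC][5-30 FREE]

Derivation:
Op 1: a = malloc(4) -> a = 0; heap: [0-3 ALLOC][4-30 FREE]
Op 2: a = realloc(a, 14) -> a = 0; heap: [0-13 ALLOC][14-30 FREE]
Op 3: a = realloc(a, 1) -> a = 0; heap: [0-0 ALLOC][1-30 FREE]
Op 4: b = malloc(4) -> b = 1; heap: [0-0 ALLOC][1-4 ALLOC][5-30 FREE]
Op 5: c = malloc(10) -> c = 5; heap: [0-0 ALLOC][1-4 ALLOC][5-14 ALLOC][15-30 FREE]
Op 6: free(c) -> (freed c); heap: [0-0 ALLOC][1-4 ALLOC][5-30 FREE]
Op 7: d = malloc(7) -> d = 5; heap: [0-0 ALLOC][1-4 ALLOC][5-11 ALLOC][12-30 FREE]
free(d): d = 5 -> block [5-11 ALLOC]; mark free, coalesce with adjacent free neighbors -> [0-0 ALLOC][1-4 ALLOC][5-30 FREE]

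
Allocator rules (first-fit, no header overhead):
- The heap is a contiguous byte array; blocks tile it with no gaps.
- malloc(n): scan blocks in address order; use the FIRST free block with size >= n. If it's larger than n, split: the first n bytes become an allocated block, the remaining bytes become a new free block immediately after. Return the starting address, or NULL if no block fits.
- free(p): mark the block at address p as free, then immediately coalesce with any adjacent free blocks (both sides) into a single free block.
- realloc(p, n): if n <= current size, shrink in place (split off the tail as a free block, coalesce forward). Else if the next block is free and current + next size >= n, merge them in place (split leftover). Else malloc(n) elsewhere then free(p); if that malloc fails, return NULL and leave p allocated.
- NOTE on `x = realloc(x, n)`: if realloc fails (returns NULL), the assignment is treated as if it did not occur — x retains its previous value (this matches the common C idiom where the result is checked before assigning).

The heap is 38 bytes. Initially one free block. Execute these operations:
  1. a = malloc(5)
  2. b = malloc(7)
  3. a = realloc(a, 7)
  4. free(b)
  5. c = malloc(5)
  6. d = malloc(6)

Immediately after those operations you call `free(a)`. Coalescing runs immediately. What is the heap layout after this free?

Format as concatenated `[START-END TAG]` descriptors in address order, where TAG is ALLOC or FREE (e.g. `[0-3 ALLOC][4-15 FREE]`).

Answer: [0-4 ALLOC][5-10 ALLOC][11-37 FREE]

Derivation:
Op 1: a = malloc(5) -> a = 0; heap: [0-4 ALLOC][5-37 FREE]
Op 2: b = malloc(7) -> b = 5; heap: [0-4 ALLOC][5-11 ALLOC][12-37 FREE]
Op 3: a = realloc(a, 7) -> a = 12; heap: [0-4 FREE][5-11 ALLOC][12-18 ALLOC][19-37 FREE]
Op 4: free(b) -> (freed b); heap: [0-11 FREE][12-18 ALLOC][19-37 FREE]
Op 5: c = malloc(5) -> c = 0; heap: [0-4 ALLOC][5-11 FREE][12-18 ALLOC][19-37 FREE]
Op 6: d = malloc(6) -> d = 5; heap: [0-4 ALLOC][5-10 ALLOC][11-11 FREE][12-18 ALLOC][19-37 FREE]
free(a): a = 12 -> block [12-18 ALLOC]; mark free, coalesce with adjacent free neighbors -> [0-4 ALLOC][5-10 ALLOC][11-37 FREE]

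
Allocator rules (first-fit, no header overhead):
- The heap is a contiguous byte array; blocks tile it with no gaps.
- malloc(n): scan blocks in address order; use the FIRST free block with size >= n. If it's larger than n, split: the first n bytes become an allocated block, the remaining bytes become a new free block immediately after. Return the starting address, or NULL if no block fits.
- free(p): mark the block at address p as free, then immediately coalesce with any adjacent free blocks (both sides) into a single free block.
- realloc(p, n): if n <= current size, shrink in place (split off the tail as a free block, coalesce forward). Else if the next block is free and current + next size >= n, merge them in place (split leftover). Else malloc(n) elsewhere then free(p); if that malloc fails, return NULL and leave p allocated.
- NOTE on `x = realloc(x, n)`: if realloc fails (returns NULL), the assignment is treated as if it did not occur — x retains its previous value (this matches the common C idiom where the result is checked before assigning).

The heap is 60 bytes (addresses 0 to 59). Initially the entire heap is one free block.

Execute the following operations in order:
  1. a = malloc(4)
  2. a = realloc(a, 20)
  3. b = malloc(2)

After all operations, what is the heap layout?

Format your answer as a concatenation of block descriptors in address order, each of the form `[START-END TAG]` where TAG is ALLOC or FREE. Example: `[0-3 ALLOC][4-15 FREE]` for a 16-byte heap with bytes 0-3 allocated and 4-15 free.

Op 1: a = malloc(4) -> a = 0; heap: [0-3 ALLOC][4-59 FREE]
Op 2: a = realloc(a, 20) -> a = 0; heap: [0-19 ALLOC][20-59 FREE]
Op 3: b = malloc(2) -> b = 20; heap: [0-19 ALLOC][20-21 ALLOC][22-59 FREE]

Answer: [0-19 ALLOC][20-21 ALLOC][22-59 FREE]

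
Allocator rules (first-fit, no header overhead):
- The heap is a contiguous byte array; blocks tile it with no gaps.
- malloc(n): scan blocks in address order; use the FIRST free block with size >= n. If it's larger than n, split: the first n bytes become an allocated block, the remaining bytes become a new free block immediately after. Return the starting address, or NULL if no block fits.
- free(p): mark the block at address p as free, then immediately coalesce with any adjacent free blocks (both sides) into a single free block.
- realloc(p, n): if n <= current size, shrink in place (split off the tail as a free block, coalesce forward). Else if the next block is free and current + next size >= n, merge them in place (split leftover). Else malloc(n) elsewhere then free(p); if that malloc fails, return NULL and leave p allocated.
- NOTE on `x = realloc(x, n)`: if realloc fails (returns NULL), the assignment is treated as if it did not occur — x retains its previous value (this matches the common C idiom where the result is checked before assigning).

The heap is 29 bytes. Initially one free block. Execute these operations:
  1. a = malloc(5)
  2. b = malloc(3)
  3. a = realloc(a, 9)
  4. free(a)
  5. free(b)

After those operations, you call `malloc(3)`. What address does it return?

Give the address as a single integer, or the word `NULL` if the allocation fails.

Answer: 0

Derivation:
Op 1: a = malloc(5) -> a = 0; heap: [0-4 ALLOC][5-28 FREE]
Op 2: b = malloc(3) -> b = 5; heap: [0-4 ALLOC][5-7 ALLOC][8-28 FREE]
Op 3: a = realloc(a, 9) -> a = 8; heap: [0-4 FREE][5-7 ALLOC][8-16 ALLOC][17-28 FREE]
Op 4: free(a) -> (freed a); heap: [0-4 FREE][5-7 ALLOC][8-28 FREE]
Op 5: free(b) -> (freed b); heap: [0-28 FREE]
malloc(3): first-fit scan over [0-28 FREE] -> 0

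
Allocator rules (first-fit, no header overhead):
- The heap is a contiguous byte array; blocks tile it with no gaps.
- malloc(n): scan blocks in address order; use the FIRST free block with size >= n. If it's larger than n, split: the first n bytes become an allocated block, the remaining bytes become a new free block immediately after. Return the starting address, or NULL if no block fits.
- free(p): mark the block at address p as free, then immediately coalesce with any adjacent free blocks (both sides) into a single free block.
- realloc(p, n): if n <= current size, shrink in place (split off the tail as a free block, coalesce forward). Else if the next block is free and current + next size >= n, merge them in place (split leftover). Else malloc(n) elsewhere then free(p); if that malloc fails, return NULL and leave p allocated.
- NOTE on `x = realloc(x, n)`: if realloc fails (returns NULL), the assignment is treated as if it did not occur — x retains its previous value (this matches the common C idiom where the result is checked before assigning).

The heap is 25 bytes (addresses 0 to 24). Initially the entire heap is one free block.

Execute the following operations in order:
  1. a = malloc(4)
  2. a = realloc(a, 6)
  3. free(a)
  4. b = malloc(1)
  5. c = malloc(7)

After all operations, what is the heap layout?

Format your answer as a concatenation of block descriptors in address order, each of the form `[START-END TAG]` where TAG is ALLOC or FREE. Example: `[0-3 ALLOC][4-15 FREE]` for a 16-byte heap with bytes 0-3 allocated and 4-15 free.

Op 1: a = malloc(4) -> a = 0; heap: [0-3 ALLOC][4-24 FREE]
Op 2: a = realloc(a, 6) -> a = 0; heap: [0-5 ALLOC][6-24 FREE]
Op 3: free(a) -> (freed a); heap: [0-24 FREE]
Op 4: b = malloc(1) -> b = 0; heap: [0-0 ALLOC][1-24 FREE]
Op 5: c = malloc(7) -> c = 1; heap: [0-0 ALLOC][1-7 ALLOC][8-24 FREE]

Answer: [0-0 ALLOC][1-7 ALLOC][8-24 FREE]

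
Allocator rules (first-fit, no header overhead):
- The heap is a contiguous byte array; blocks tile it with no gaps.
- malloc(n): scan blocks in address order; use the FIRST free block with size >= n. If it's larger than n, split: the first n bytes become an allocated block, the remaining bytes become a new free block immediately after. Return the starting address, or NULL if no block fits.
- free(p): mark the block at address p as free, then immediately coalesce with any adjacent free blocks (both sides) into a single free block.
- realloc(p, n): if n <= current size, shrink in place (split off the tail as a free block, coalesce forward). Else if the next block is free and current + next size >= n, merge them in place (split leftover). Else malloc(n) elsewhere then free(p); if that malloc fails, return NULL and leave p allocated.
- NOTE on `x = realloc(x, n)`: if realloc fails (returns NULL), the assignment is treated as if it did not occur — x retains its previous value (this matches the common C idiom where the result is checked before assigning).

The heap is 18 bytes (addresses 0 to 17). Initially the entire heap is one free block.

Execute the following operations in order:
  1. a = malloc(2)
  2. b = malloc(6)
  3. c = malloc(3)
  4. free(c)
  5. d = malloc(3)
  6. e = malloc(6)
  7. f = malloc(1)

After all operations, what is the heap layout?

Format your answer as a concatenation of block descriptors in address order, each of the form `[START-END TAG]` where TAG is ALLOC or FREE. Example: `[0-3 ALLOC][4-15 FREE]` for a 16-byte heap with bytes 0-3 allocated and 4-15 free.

Op 1: a = malloc(2) -> a = 0; heap: [0-1 ALLOC][2-17 FREE]
Op 2: b = malloc(6) -> b = 2; heap: [0-1 ALLOC][2-7 ALLOC][8-17 FREE]
Op 3: c = malloc(3) -> c = 8; heap: [0-1 ALLOC][2-7 ALLOC][8-10 ALLOC][11-17 FREE]
Op 4: free(c) -> (freed c); heap: [0-1 ALLOC][2-7 ALLOC][8-17 FREE]
Op 5: d = malloc(3) -> d = 8; heap: [0-1 ALLOC][2-7 ALLOC][8-10 ALLOC][11-17 FREE]
Op 6: e = malloc(6) -> e = 11; heap: [0-1 ALLOC][2-7 ALLOC][8-10 ALLOC][11-16 ALLOC][17-17 FREE]
Op 7: f = malloc(1) -> f = 17; heap: [0-1 ALLOC][2-7 ALLOC][8-10 ALLOC][11-16 ALLOC][17-17 ALLOC]

Answer: [0-1 ALLOC][2-7 ALLOC][8-10 ALLOC][11-16 ALLOC][17-17 ALLOC]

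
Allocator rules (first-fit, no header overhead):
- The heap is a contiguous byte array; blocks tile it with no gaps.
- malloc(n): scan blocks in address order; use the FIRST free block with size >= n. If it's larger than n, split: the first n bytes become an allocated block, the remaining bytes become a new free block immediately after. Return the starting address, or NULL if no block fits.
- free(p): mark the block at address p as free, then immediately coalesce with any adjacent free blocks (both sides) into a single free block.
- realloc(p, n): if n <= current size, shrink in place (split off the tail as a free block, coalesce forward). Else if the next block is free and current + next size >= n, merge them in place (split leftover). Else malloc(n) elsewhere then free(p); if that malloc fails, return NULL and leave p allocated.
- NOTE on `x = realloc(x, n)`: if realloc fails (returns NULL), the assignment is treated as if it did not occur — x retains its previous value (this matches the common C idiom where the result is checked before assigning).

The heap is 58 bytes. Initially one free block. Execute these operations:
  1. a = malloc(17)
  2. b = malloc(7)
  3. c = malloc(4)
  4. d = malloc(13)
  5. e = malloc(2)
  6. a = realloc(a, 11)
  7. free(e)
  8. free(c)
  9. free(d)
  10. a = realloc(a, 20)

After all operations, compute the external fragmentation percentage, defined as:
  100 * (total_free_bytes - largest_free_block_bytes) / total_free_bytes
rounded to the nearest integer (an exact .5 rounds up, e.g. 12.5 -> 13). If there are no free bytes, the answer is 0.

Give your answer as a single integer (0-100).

Answer: 45

Derivation:
Op 1: a = malloc(17) -> a = 0; heap: [0-16 ALLOC][17-57 FREE]
Op 2: b = malloc(7) -> b = 17; heap: [0-16 ALLOC][17-23 ALLOC][24-57 FREE]
Op 3: c = malloc(4) -> c = 24; heap: [0-16 ALLOC][17-23 ALLOC][24-27 ALLOC][28-57 FREE]
Op 4: d = malloc(13) -> d = 28; heap: [0-16 ALLOC][17-23 ALLOC][24-27 ALLOC][28-40 ALLOC][41-57 FREE]
Op 5: e = malloc(2) -> e = 41; heap: [0-16 ALLOC][17-23 ALLOC][24-27 ALLOC][28-40 ALLOC][41-42 ALLOC][43-57 FREE]
Op 6: a = realloc(a, 11) -> a = 0; heap: [0-10 ALLOC][11-16 FREE][17-23 ALLOC][24-27 ALLOC][28-40 ALLOC][41-42 ALLOC][43-57 FREE]
Op 7: free(e) -> (freed e); heap: [0-10 ALLOC][11-16 FREE][17-23 ALLOC][24-27 ALLOC][28-40 ALLOC][41-57 FREE]
Op 8: free(c) -> (freed c); heap: [0-10 ALLOC][11-16 FREE][17-23 ALLOC][24-27 FREE][28-40 ALLOC][41-57 FREE]
Op 9: free(d) -> (freed d); heap: [0-10 ALLOC][11-16 FREE][17-23 ALLOC][24-57 FREE]
Op 10: a = realloc(a, 20) -> a = 24; heap: [0-16 FREE][17-23 ALLOC][24-43 ALLOC][44-57 FREE]
Free blocks: [17 14] total_free=31 largest=17 -> 100*(31-17)/31 = 1400/31 ≈ 45.161 -> rounds to 45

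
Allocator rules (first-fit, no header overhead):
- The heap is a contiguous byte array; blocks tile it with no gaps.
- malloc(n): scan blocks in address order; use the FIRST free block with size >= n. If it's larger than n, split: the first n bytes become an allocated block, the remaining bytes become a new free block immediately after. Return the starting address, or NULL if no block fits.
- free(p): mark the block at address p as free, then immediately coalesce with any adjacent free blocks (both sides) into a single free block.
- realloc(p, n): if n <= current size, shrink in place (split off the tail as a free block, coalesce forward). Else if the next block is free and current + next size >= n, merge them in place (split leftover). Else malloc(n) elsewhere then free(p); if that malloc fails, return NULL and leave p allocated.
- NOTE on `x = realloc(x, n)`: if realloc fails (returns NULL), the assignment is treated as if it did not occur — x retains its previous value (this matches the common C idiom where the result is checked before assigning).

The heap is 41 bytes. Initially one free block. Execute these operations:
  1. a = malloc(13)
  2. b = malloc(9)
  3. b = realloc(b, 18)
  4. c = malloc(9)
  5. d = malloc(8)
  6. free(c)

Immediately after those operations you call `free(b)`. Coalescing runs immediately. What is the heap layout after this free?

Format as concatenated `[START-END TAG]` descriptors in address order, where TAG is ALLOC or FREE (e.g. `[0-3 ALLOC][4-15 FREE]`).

Answer: [0-12 ALLOC][13-40 FREE]

Derivation:
Op 1: a = malloc(13) -> a = 0; heap: [0-12 ALLOC][13-40 FREE]
Op 2: b = malloc(9) -> b = 13; heap: [0-12 ALLOC][13-21 ALLOC][22-40 FREE]
Op 3: b = realloc(b, 18) -> b = 13; heap: [0-12 ALLOC][13-30 ALLOC][31-40 FREE]
Op 4: c = malloc(9) -> c = 31; heap: [0-12 ALLOC][13-30 ALLOC][31-39 ALLOC][40-40 FREE]
Op 5: d = malloc(8) -> d = NULL; heap: [0-12 ALLOC][13-30 ALLOC][31-39 ALLOC][40-40 FREE]
Op 6: free(c) -> (freed c); heap: [0-12 ALLOC][13-30 ALLOC][31-40 FREE]
free(b): b = 13 -> block [13-30 ALLOC]; mark free, coalesce with adjacent free neighbors -> [0-12 ALLOC][13-40 FREE]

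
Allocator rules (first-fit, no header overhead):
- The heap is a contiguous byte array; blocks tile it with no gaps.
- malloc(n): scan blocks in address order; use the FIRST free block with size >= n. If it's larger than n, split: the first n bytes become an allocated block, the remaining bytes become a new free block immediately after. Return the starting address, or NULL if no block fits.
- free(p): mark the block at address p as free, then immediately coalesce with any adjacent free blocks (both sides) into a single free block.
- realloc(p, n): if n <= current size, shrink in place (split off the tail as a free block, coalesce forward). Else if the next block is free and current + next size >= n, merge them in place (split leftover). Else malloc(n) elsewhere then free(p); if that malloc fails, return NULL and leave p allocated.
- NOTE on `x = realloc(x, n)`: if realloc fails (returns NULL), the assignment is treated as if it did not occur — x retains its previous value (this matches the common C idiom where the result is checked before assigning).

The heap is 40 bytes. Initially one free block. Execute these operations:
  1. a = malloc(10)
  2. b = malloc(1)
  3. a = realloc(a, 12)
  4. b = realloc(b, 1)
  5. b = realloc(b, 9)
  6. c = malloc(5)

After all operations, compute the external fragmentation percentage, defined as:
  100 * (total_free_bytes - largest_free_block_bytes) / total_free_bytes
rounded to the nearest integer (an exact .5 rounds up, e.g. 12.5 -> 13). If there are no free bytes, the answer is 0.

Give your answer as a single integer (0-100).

Op 1: a = malloc(10) -> a = 0; heap: [0-9 ALLOC][10-39 FREE]
Op 2: b = malloc(1) -> b = 10; heap: [0-9 ALLOC][10-10 ALLOC][11-39 FREE]
Op 3: a = realloc(a, 12) -> a = 11; heap: [0-9 FREE][10-10 ALLOC][11-22 ALLOC][23-39 FREE]
Op 4: b = realloc(b, 1) -> b = 10; heap: [0-9 FREE][10-10 ALLOC][11-22 ALLOC][23-39 FREE]
Op 5: b = realloc(b, 9) -> b = 0; heap: [0-8 ALLOC][9-10 FREE][11-22 ALLOC][23-39 FREE]
Op 6: c = malloc(5) -> c = 23; heap: [0-8 ALLOC][9-10 FREE][11-22 ALLOC][23-27 ALLOC][28-39 FREE]
Free blocks: [2 12] total_free=14 largest=12 -> 100*(14-12)/14 = 200/14 ≈ 14.286 -> rounds to 14

Answer: 14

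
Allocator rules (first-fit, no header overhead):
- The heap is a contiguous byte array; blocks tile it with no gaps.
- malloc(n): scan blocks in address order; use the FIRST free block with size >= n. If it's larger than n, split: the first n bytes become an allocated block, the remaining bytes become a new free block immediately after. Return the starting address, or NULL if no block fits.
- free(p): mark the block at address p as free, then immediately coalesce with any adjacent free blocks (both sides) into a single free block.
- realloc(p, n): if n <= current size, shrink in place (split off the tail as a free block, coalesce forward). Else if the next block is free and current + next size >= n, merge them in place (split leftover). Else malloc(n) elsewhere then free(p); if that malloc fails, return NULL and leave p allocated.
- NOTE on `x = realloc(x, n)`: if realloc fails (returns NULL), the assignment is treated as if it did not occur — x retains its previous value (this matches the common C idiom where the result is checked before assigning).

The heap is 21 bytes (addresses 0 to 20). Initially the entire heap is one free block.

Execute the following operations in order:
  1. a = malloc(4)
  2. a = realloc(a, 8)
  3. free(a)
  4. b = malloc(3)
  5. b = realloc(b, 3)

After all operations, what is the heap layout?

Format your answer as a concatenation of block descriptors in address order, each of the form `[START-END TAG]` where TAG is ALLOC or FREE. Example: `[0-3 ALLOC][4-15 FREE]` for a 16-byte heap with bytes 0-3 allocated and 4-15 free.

Op 1: a = malloc(4) -> a = 0; heap: [0-3 ALLOC][4-20 FREE]
Op 2: a = realloc(a, 8) -> a = 0; heap: [0-7 ALLOC][8-20 FREE]
Op 3: free(a) -> (freed a); heap: [0-20 FREE]
Op 4: b = malloc(3) -> b = 0; heap: [0-2 ALLOC][3-20 FREE]
Op 5: b = realloc(b, 3) -> b = 0; heap: [0-2 ALLOC][3-20 FREE]

Answer: [0-2 ALLOC][3-20 FREE]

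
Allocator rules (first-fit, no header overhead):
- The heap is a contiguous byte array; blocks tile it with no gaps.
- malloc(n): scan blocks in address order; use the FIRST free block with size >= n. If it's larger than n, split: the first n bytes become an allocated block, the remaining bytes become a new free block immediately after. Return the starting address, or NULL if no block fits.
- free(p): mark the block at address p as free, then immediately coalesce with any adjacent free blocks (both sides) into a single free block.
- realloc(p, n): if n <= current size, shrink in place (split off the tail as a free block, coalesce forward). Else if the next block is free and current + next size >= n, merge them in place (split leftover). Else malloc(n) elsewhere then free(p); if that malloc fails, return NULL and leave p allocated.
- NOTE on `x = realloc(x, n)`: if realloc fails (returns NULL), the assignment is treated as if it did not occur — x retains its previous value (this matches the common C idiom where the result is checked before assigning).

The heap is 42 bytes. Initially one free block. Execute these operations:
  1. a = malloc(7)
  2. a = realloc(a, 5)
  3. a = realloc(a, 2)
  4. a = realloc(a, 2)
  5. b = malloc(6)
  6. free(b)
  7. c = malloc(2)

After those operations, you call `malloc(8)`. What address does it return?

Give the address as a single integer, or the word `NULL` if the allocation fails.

Op 1: a = malloc(7) -> a = 0; heap: [0-6 ALLOC][7-41 FREE]
Op 2: a = realloc(a, 5) -> a = 0; heap: [0-4 ALLOC][5-41 FREE]
Op 3: a = realloc(a, 2) -> a = 0; heap: [0-1 ALLOC][2-41 FREE]
Op 4: a = realloc(a, 2) -> a = 0; heap: [0-1 ALLOC][2-41 FREE]
Op 5: b = malloc(6) -> b = 2; heap: [0-1 ALLOC][2-7 ALLOC][8-41 FREE]
Op 6: free(b) -> (freed b); heap: [0-1 ALLOC][2-41 FREE]
Op 7: c = malloc(2) -> c = 2; heap: [0-1 ALLOC][2-3 ALLOC][4-41 FREE]
malloc(8): first-fit scan over [0-1 ALLOC][2-3 ALLOC][4-41 FREE] -> 4

Answer: 4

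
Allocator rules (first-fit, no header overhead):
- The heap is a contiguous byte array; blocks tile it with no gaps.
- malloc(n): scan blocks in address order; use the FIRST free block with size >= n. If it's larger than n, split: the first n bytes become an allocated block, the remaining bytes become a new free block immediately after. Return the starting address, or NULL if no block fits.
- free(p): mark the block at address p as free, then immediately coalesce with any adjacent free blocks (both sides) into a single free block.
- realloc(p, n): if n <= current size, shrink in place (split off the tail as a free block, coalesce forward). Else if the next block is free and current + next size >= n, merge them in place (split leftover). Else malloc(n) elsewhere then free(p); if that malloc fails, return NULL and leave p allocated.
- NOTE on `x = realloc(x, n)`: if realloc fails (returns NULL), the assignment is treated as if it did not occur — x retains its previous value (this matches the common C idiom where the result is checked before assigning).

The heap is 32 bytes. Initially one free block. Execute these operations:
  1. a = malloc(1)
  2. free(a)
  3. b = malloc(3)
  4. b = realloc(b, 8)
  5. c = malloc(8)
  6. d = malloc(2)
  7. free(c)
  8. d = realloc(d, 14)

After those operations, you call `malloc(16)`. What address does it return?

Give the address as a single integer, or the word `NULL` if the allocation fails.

Op 1: a = malloc(1) -> a = 0; heap: [0-0 ALLOC][1-31 FREE]
Op 2: free(a) -> (freed a); heap: [0-31 FREE]
Op 3: b = malloc(3) -> b = 0; heap: [0-2 ALLOC][3-31 FREE]
Op 4: b = realloc(b, 8) -> b = 0; heap: [0-7 ALLOC][8-31 FREE]
Op 5: c = malloc(8) -> c = 8; heap: [0-7 ALLOC][8-15 ALLOC][16-31 FREE]
Op 6: d = malloc(2) -> d = 16; heap: [0-7 ALLOC][8-15 ALLOC][16-17 ALLOC][18-31 FREE]
Op 7: free(c) -> (freed c); heap: [0-7 ALLOC][8-15 FREE][16-17 ALLOC][18-31 FREE]
Op 8: d = realloc(d, 14) -> d = 16; heap: [0-7 ALLOC][8-15 FREE][16-29 ALLOC][30-31 FREE]
malloc(16): first-fit scan over [0-7 ALLOC][8-15 FREE][16-29 ALLOC][30-31 FREE] -> NULL

Answer: NULL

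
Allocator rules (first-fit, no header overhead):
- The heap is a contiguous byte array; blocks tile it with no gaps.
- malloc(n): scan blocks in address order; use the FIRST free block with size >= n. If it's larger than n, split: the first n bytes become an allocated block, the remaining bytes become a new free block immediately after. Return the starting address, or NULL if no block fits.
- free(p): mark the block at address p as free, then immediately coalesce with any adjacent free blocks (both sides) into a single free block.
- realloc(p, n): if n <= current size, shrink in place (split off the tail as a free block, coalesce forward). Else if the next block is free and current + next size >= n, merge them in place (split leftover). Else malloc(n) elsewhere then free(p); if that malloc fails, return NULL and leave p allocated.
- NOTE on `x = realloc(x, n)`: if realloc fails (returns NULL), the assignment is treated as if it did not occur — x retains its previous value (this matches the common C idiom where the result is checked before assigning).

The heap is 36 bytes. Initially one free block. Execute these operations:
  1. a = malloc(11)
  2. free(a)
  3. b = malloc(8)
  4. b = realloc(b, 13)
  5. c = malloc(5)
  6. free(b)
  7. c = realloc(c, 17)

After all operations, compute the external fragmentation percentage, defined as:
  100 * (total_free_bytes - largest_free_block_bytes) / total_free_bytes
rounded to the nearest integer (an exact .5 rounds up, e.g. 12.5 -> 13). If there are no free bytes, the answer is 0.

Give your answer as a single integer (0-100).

Answer: 32

Derivation:
Op 1: a = malloc(11) -> a = 0; heap: [0-10 ALLOC][11-35 FREE]
Op 2: free(a) -> (freed a); heap: [0-35 FREE]
Op 3: b = malloc(8) -> b = 0; heap: [0-7 ALLOC][8-35 FREE]
Op 4: b = realloc(b, 13) -> b = 0; heap: [0-12 ALLOC][13-35 FREE]
Op 5: c = malloc(5) -> c = 13; heap: [0-12 ALLOC][13-17 ALLOC][18-35 FREE]
Op 6: free(b) -> (freed b); heap: [0-12 FREE][13-17 ALLOC][18-35 FREE]
Op 7: c = realloc(c, 17) -> c = 13; heap: [0-12 FREE][13-29 ALLOC][30-35 FREE]
Free blocks: [13 6] total_free=19 largest=13 -> 100*(19-13)/19 = 600/19 ≈ 31.579 -> rounds to 32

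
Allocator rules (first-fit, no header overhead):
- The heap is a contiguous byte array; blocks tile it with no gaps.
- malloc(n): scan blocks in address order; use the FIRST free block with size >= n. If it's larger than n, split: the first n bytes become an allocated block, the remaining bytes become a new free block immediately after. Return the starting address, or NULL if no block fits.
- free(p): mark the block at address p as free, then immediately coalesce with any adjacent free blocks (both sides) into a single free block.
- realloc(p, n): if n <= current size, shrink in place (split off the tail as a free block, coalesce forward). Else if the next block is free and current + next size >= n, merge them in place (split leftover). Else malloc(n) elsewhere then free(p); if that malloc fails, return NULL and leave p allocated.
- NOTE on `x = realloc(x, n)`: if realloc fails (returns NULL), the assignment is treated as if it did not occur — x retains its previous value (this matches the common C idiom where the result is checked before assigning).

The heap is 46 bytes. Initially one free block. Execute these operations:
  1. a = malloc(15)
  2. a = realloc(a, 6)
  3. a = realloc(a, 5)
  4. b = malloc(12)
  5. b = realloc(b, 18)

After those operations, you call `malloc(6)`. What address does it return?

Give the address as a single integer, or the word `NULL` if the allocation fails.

Answer: 23

Derivation:
Op 1: a = malloc(15) -> a = 0; heap: [0-14 ALLOC][15-45 FREE]
Op 2: a = realloc(a, 6) -> a = 0; heap: [0-5 ALLOC][6-45 FREE]
Op 3: a = realloc(a, 5) -> a = 0; heap: [0-4 ALLOC][5-45 FREE]
Op 4: b = malloc(12) -> b = 5; heap: [0-4 ALLOC][5-16 ALLOC][17-45 FREE]
Op 5: b = realloc(b, 18) -> b = 5; heap: [0-4 ALLOC][5-22 ALLOC][23-45 FREE]
malloc(6): first-fit scan over [0-4 ALLOC][5-22 ALLOC][23-45 FREE] -> 23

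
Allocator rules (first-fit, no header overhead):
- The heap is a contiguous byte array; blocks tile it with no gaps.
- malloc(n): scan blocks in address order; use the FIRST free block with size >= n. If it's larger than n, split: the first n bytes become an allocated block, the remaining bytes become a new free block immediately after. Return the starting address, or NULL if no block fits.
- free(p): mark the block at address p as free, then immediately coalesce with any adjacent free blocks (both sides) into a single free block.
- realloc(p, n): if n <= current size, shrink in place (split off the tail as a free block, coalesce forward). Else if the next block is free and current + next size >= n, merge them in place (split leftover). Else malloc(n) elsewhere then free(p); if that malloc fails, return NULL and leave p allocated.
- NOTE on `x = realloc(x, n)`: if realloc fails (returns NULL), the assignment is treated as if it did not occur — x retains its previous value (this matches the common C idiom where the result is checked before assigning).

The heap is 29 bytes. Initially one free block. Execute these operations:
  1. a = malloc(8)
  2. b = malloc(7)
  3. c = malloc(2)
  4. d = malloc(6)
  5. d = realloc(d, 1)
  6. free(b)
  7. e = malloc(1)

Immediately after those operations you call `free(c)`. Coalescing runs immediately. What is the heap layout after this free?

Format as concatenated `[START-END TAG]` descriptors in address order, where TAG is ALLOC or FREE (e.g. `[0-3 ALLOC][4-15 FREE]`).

Op 1: a = malloc(8) -> a = 0; heap: [0-7 ALLOC][8-28 FREE]
Op 2: b = malloc(7) -> b = 8; heap: [0-7 ALLOC][8-14 ALLOC][15-28 FREE]
Op 3: c = malloc(2) -> c = 15; heap: [0-7 ALLOC][8-14 ALLOC][15-16 ALLOC][17-28 FREE]
Op 4: d = malloc(6) -> d = 17; heap: [0-7 ALLOC][8-14 ALLOC][15-16 ALLOC][17-22 ALLOC][23-28 FREE]
Op 5: d = realloc(d, 1) -> d = 17; heap: [0-7 ALLOC][8-14 ALLOC][15-16 ALLOC][17-17 ALLOC][18-28 FREE]
Op 6: free(b) -> (freed b); heap: [0-7 ALLOC][8-14 FREE][15-16 ALLOC][17-17 ALLOC][18-28 FREE]
Op 7: e = malloc(1) -> e = 8; heap: [0-7 ALLOC][8-8 ALLOC][9-14 FREE][15-16 ALLOC][17-17 ALLOC][18-28 FREE]
free(c): c = 15 -> block [15-16 ALLOC]; mark free, coalesce with adjacent free neighbors -> [0-7 ALLOC][8-8 ALLOC][9-16 FREE][17-17 ALLOC][18-28 FREE]

Answer: [0-7 ALLOC][8-8 ALLOC][9-16 FREE][17-17 ALLOC][18-28 FREE]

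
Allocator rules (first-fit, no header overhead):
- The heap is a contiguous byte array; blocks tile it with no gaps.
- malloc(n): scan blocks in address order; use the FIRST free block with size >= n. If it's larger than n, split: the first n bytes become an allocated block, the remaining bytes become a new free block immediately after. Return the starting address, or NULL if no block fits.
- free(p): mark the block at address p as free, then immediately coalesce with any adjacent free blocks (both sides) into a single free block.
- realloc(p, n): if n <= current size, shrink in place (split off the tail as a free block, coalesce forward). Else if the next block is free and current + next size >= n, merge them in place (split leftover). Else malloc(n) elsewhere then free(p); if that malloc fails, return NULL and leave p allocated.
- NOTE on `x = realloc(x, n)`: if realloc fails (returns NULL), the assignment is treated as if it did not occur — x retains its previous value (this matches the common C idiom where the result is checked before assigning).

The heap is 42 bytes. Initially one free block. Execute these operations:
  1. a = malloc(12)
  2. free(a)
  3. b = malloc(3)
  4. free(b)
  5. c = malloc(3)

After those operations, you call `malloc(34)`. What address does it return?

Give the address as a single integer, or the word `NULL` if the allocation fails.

Op 1: a = malloc(12) -> a = 0; heap: [0-11 ALLOC][12-41 FREE]
Op 2: free(a) -> (freed a); heap: [0-41 FREE]
Op 3: b = malloc(3) -> b = 0; heap: [0-2 ALLOC][3-41 FREE]
Op 4: free(b) -> (freed b); heap: [0-41 FREE]
Op 5: c = malloc(3) -> c = 0; heap: [0-2 ALLOC][3-41 FREE]
malloc(34): first-fit scan over [0-2 ALLOC][3-41 FREE] -> 3

Answer: 3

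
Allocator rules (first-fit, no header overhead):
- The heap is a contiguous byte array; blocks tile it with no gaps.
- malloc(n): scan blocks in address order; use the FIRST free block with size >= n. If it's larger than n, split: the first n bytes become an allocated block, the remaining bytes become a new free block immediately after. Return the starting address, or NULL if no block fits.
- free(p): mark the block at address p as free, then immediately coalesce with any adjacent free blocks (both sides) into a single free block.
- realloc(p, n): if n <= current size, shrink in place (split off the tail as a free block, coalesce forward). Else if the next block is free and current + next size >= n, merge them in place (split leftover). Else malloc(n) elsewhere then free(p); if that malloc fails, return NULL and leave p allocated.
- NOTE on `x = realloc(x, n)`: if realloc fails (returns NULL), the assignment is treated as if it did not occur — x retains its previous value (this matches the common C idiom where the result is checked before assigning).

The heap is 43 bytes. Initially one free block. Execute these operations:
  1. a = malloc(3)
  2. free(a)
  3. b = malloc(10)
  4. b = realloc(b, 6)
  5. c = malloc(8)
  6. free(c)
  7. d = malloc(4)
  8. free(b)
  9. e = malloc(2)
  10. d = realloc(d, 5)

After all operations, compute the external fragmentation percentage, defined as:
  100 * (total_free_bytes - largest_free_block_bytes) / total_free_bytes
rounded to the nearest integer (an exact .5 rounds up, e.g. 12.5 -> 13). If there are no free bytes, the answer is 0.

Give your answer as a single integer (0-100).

Answer: 11

Derivation:
Op 1: a = malloc(3) -> a = 0; heap: [0-2 ALLOC][3-42 FREE]
Op 2: free(a) -> (freed a); heap: [0-42 FREE]
Op 3: b = malloc(10) -> b = 0; heap: [0-9 ALLOC][10-42 FREE]
Op 4: b = realloc(b, 6) -> b = 0; heap: [0-5 ALLOC][6-42 FREE]
Op 5: c = malloc(8) -> c = 6; heap: [0-5 ALLOC][6-13 ALLOC][14-42 FREE]
Op 6: free(c) -> (freed c); heap: [0-5 ALLOC][6-42 FREE]
Op 7: d = malloc(4) -> d = 6; heap: [0-5 ALLOC][6-9 ALLOC][10-42 FREE]
Op 8: free(b) -> (freed b); heap: [0-5 FREE][6-9 ALLOC][10-42 FREE]
Op 9: e = malloc(2) -> e = 0; heap: [0-1 ALLOC][2-5 FREE][6-9 ALLOC][10-42 FREE]
Op 10: d = realloc(d, 5) -> d = 6; heap: [0-1 ALLOC][2-5 FREE][6-10 ALLOC][11-42 FREE]
Free blocks: [4 32] total_free=36 largest=32 -> 100*(36-32)/36 = 400/36 ≈ 11.111 -> rounds to 11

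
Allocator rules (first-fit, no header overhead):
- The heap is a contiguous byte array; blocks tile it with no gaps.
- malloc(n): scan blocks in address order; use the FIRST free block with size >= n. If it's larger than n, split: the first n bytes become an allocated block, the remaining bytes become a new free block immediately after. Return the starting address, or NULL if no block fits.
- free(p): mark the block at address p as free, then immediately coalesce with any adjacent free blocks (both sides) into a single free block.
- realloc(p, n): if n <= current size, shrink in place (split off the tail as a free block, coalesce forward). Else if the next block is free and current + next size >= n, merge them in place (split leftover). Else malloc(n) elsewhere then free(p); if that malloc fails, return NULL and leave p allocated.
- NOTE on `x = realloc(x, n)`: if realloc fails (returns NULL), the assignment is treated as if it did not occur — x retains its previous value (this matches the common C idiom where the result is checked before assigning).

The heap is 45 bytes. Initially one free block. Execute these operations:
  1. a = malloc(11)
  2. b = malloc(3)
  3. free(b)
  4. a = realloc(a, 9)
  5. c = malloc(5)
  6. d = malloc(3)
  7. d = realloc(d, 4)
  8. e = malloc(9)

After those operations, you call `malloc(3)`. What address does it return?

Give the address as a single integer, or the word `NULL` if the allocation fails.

Op 1: a = malloc(11) -> a = 0; heap: [0-10 ALLOC][11-44 FREE]
Op 2: b = malloc(3) -> b = 11; heap: [0-10 ALLOC][11-13 ALLOC][14-44 FREE]
Op 3: free(b) -> (freed b); heap: [0-10 ALLOC][11-44 FREE]
Op 4: a = realloc(a, 9) -> a = 0; heap: [0-8 ALLOC][9-44 FREE]
Op 5: c = malloc(5) -> c = 9; heap: [0-8 ALLOC][9-13 ALLOC][14-44 FREE]
Op 6: d = malloc(3) -> d = 14; heap: [0-8 ALLOC][9-13 ALLOC][14-16 ALLOC][17-44 FREE]
Op 7: d = realloc(d, 4) -> d = 14; heap: [0-8 ALLOC][9-13 ALLOC][14-17 ALLOC][18-44 FREE]
Op 8: e = malloc(9) -> e = 18; heap: [0-8 ALLOC][9-13 ALLOC][14-17 ALLOC][18-26 ALLOC][27-44 FREE]
malloc(3): first-fit scan over [0-8 ALLOC][9-13 ALLOC][14-17 ALLOC][18-26 ALLOC][27-44 FREE] -> 27

Answer: 27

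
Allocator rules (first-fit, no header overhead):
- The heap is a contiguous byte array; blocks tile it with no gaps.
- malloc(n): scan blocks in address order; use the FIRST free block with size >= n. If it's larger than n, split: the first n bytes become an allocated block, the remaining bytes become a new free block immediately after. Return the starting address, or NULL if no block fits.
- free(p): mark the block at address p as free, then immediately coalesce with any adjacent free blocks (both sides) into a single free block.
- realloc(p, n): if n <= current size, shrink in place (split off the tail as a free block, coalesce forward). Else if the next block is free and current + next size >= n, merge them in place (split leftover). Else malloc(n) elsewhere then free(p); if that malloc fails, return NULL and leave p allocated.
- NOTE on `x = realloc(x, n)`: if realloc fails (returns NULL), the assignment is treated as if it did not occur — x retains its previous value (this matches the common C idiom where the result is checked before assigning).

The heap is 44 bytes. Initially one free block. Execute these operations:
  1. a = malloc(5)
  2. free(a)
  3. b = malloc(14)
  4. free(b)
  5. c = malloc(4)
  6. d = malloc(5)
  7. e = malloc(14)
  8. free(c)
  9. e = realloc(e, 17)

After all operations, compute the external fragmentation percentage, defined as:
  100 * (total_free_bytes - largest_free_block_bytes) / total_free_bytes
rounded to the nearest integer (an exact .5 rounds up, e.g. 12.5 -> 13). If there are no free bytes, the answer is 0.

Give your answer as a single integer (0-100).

Answer: 18

Derivation:
Op 1: a = malloc(5) -> a = 0; heap: [0-4 ALLOC][5-43 FREE]
Op 2: free(a) -> (freed a); heap: [0-43 FREE]
Op 3: b = malloc(14) -> b = 0; heap: [0-13 ALLOC][14-43 FREE]
Op 4: free(b) -> (freed b); heap: [0-43 FREE]
Op 5: c = malloc(4) -> c = 0; heap: [0-3 ALLOC][4-43 FREE]
Op 6: d = malloc(5) -> d = 4; heap: [0-3 ALLOC][4-8 ALLOC][9-43 FREE]
Op 7: e = malloc(14) -> e = 9; heap: [0-3 ALLOC][4-8 ALLOC][9-22 ALLOC][23-43 FREE]
Op 8: free(c) -> (freed c); heap: [0-3 FREE][4-8 ALLOC][9-22 ALLOC][23-43 FREE]
Op 9: e = realloc(e, 17) -> e = 9; heap: [0-3 FREE][4-8 ALLOC][9-25 ALLOC][26-43 FREE]
Free blocks: [4 18] total_free=22 largest=18 -> 100*(22-18)/22 = 400/22 ≈ 18.182 -> rounds to 18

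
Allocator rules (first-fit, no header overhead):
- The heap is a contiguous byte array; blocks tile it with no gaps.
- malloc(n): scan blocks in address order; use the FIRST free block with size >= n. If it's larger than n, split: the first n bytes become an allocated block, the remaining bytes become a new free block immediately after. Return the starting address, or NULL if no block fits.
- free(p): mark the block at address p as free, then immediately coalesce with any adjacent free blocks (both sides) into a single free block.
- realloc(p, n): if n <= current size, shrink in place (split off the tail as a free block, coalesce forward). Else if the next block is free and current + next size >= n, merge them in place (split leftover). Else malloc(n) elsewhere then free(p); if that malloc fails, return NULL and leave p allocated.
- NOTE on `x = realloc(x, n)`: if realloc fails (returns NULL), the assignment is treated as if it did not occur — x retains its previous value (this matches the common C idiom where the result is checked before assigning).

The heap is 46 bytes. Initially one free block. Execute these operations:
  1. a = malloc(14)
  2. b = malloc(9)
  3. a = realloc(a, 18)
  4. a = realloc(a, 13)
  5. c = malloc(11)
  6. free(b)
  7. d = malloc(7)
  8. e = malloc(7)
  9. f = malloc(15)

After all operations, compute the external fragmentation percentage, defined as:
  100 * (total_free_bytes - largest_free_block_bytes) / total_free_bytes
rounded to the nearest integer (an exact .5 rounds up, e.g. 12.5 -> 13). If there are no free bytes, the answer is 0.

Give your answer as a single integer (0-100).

Op 1: a = malloc(14) -> a = 0; heap: [0-13 ALLOC][14-45 FREE]
Op 2: b = malloc(9) -> b = 14; heap: [0-13 ALLOC][14-22 ALLOC][23-45 FREE]
Op 3: a = realloc(a, 18) -> a = 23; heap: [0-13 FREE][14-22 ALLOC][23-40 ALLOC][41-45 FREE]
Op 4: a = realloc(a, 13) -> a = 23; heap: [0-13 FREE][14-22 ALLOC][23-35 ALLOC][36-45 FREE]
Op 5: c = malloc(11) -> c = 0; heap: [0-10 ALLOC][11-13 FREE][14-22 ALLOC][23-35 ALLOC][36-45 FREE]
Op 6: free(b) -> (freed b); heap: [0-10 ALLOC][11-22 FREE][23-35 ALLOC][36-45 FREE]
Op 7: d = malloc(7) -> d = 11; heap: [0-10 ALLOC][11-17 ALLOC][18-22 FREE][23-35 ALLOC][36-45 FREE]
Op 8: e = malloc(7) -> e = 36; heap: [0-10 ALLOC][11-17 ALLOC][18-22 FREE][23-35 ALLOC][36-42 ALLOC][43-45 FREE]
Op 9: f = malloc(15) -> f = NULL; heap: [0-10 ALLOC][11-17 ALLOC][18-22 FREE][23-35 ALLOC][36-42 ALLOC][43-45 FREE]
Free blocks: [5 3] total_free=8 largest=5 -> 100*(8-5)/8 = 300/8 = 37.5 -> rounds to 38

Answer: 38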